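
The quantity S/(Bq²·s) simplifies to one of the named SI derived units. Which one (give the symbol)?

F

S = 1/Ω (conductance is reciprocal resistance),
    = kg⁻¹·m⁻²·s³·A².
Bq = 1/s = s⁻¹ (activity is decays per second).
So Bq⁻² = s².
Combining: S·Bq⁻²·s⁻¹ = (kg⁻¹·m⁻²·s³·A²) · s² · s⁻¹ = kg⁻¹·m⁻²·s⁴·A².
kg⁻¹·m⁻²·s⁴·A² is the base-SI form of the farad.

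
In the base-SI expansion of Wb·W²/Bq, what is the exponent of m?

6

Wb = V·s (flux: a volt is a weber per second),
    = kg·m²·s⁻²·A⁻¹.
Bq = 1/s = s⁻¹ (activity is decays per second).
So Bq⁻¹ = s.
W = J/s (power = energy per time),
    = kg·m²·s⁻³.
So W² = kg²·m⁴·s⁻⁶.
Combining: Wb·Bq⁻¹·W² = (kg·m²·s⁻²·A⁻¹) · s · (kg²·m⁴·s⁻⁶) = kg³·m⁶·s⁻⁷·A⁻¹.
The exponent of m is 6.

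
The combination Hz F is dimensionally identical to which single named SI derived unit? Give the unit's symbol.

S

Hz = s⁻¹.
F = kg⁻¹·m⁻²·s⁴·A².
Combining: Hz·F = s⁻¹ · (kg⁻¹·m⁻²·s⁴·A²) = kg⁻¹·m⁻²·s³·A².
kg⁻¹·m⁻²·s³·A² is the base-SI form of the siemens.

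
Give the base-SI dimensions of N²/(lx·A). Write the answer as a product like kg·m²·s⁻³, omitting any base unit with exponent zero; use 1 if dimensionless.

kg²·m⁴·s⁻⁴·A⁻¹·cd⁻¹

lx = m⁻²·cd.
So lx⁻¹ = m²·cd⁻¹.
N = kg·m·s⁻².
So N² = kg²·m²·s⁻⁴.
Combining: lx⁻¹·N²·A⁻¹ = (m²·cd⁻¹) · (kg²·m²·s⁻⁴) · A⁻¹ = kg²·m⁴·s⁻⁴·A⁻¹·cd⁻¹.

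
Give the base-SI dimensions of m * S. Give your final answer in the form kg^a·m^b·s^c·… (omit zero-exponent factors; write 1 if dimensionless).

S = kg⁻¹·m⁻²·s³·A².
Combining: m·S = m · (kg⁻¹·m⁻²·s³·A²) = kg⁻¹·m⁻¹·s³·A².

kg⁻¹·m⁻¹·s³·A²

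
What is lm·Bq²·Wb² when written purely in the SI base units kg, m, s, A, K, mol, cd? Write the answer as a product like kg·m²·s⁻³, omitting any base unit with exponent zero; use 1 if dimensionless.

lm = cd·sr = cd (luminous flux; sr is dimensionless).
Bq = 1/s = s⁻¹ (activity is decays per second).
So Bq² = s⁻².
Wb = V·s (flux: a volt is a weber per second),
    = kg·m²·s⁻²·A⁻¹.
So Wb² = kg²·m⁴·s⁻⁴·A⁻².
Combining: lm·Bq²·Wb² = cd · s⁻² · (kg²·m⁴·s⁻⁴·A⁻²) = kg²·m⁴·s⁻⁶·A⁻²·cd.

kg²·m⁴·s⁻⁶·A⁻²·cd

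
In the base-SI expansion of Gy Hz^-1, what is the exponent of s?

-1

Gy = m²·s⁻².
Hz = s⁻¹.
So Hz⁻¹ = s.
Combining: Gy·Hz⁻¹ = (m²·s⁻²) · s = m²·s⁻¹.
The exponent of s is -1.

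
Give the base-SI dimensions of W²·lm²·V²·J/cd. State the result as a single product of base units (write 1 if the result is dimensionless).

W = J/s (power = energy per time),
    = kg·m²·s⁻³.
So W² = kg²·m⁴·s⁻⁶.
lm = cd·sr = cd (luminous flux; sr is dimensionless).
So lm² = cd².
V = W/A (potential = power per current),
    = kg·m²·s⁻³·A⁻¹.
So V² = kg²·m⁴·s⁻⁶·A⁻².
J = N·m (work = force × distance),
    = kg·m²·s⁻².
Combining: cd⁻¹·W²·lm²·V²·J = cd⁻¹ · (kg²·m⁴·s⁻⁶) · cd² · (kg²·m⁴·s⁻⁶·A⁻²) · (kg·m²·s⁻²) = kg⁵·m¹⁰·s⁻¹⁴·A⁻²·cd.

kg⁵·m¹⁰·s⁻¹⁴·A⁻²·cd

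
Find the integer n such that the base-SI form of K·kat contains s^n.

-1

kat = s⁻¹·mol.
Combining: K·kat = K · (s⁻¹·mol) = s⁻¹·K·mol.
The exponent of s is -1.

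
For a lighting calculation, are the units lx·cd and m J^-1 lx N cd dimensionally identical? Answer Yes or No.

Left side:
  lx = m⁻²·cd.
  Combining: lx·cd = (m⁻²·cd) · cd = m⁻²·cd².
Right side:
  J = N·m (work = force × distance),
      = kg·m²·s⁻².
  So J⁻¹ = kg⁻¹·m⁻²·s².
  lx = lm/m² (illuminance = luminous flux per area),
      = m⁻²·cd.
  N = kg·m/s² = kg·m·s⁻² (force = mass × acceleration).
  Combining: m·J⁻¹·lx·N·cd = m · (kg⁻¹·m⁻²·s²) · (m⁻²·cd) · (kg·m·s⁻²) · cd = m⁻²·cd².
Both reduce to m⁻²·cd².

Yes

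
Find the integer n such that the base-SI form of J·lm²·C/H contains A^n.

3

H = kg·m²·s⁻²·A⁻².
So H⁻¹ = kg⁻¹·m⁻²·s²·A².
J = kg·m²·s⁻².
lm = cd.
So lm² = cd².
C = s·A.
Combining: H⁻¹·J·lm²·C = (kg⁻¹·m⁻²·s²·A²) · (kg·m²·s⁻²) · cd² · (s·A) = s·A³·cd².
The exponent of A is 3.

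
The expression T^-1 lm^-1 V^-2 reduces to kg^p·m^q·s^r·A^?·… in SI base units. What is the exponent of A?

3

T = Wb/m² (flux density = flux per area),
    = kg·s⁻²·A⁻¹.
So T⁻¹ = kg⁻¹·s²·A.
lm = cd·sr = cd (luminous flux; sr is dimensionless).
So lm⁻¹ = cd⁻¹.
V = W/A (potential = power per current),
    = kg·m²·s⁻³·A⁻¹.
So V⁻² = kg⁻²·m⁻⁴·s⁶·A².
Combining: T⁻¹·lm⁻¹·V⁻² = (kg⁻¹·s²·A) · cd⁻¹ · (kg⁻²·m⁻⁴·s⁶·A²) = kg⁻³·m⁻⁴·s⁸·A³·cd⁻¹.
The exponent of A is 3.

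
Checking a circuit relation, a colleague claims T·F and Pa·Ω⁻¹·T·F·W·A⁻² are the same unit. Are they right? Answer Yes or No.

No

Left side:
  T = kg·s⁻²·A⁻¹.
  F = kg⁻¹·m⁻²·s⁴·A².
  Combining: T·F = (kg·s⁻²·A⁻¹) · (kg⁻¹·m⁻²·s⁴·A²) = m⁻²·s²·A.
Right side:
  Pa = N/m² (pressure = force per area),
      = kg·m⁻¹·s⁻².
  Ω = V/A (resistance = voltage per current),
      = kg·m²·s⁻³·A⁻².
  So Ω⁻¹ = kg⁻¹·m⁻²·s³·A².
  T = Wb/m² (flux density = flux per area),
      = kg·s⁻²·A⁻¹.
  F = C/V (capacitance = charge per voltage),
      = A·s/(kg·m²·s⁻³·A⁻¹) (substituting C and V),
      = kg⁻¹·m⁻²·s⁴·A².
  W = J/s (power = energy per time),
      = kg·m²·s⁻³.
  Combining: Pa·Ω⁻¹·T·F·W·A⁻² = (kg·m⁻¹·s⁻²) · (kg⁻¹·m⁻²·s³·A²) · (kg·s⁻²·A⁻¹) · (kg⁻¹·m⁻²·s⁴·A²) · (kg·m²·s⁻³) · A⁻² = kg·m⁻³·A.
Left is m⁻²·s²·A; right is kg·m⁻³·A — different.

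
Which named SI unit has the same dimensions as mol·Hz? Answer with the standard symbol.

kat

Hz = 1/s = s⁻¹ (frequency is cycles per second).
Combining: mol·Hz = mol · s⁻¹ = s⁻¹·mol.
s⁻¹·mol is the base-SI form of the katal.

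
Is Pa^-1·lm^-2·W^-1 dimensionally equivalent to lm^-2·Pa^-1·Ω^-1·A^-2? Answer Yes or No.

Left side:
  Pa = N/m² (pressure = force per area),
      = kg·m⁻¹·s⁻².
  So Pa⁻¹ = kg⁻¹·m·s².
  lm = cd·sr = cd (luminous flux; sr is dimensionless).
  So lm⁻² = cd⁻².
  W = J/s (power = energy per time),
      = kg·m²·s⁻³.
  So W⁻¹ = kg⁻¹·m⁻²·s³.
  Combining: Pa⁻¹·lm⁻²·W⁻¹ = (kg⁻¹·m·s²) · cd⁻² · (kg⁻¹·m⁻²·s³) = kg⁻²·m⁻¹·s⁵·cd⁻².
Right side:
  lm = cd.
  So lm⁻² = cd⁻².
  Pa = kg·m⁻¹·s⁻².
  So Pa⁻¹ = kg⁻¹·m·s².
  Ω = kg·m²·s⁻³·A⁻².
  So Ω⁻¹ = kg⁻¹·m⁻²·s³·A².
  Combining: lm⁻²·Pa⁻¹·Ω⁻¹·A⁻² = cd⁻² · (kg⁻¹·m·s²) · (kg⁻¹·m⁻²·s³·A²) · A⁻² = kg⁻²·m⁻¹·s⁵·cd⁻².
Both reduce to kg⁻²·m⁻¹·s⁵·cd⁻².

Yes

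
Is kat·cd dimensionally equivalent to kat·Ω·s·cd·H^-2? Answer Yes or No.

No

Left side:
  kat = s⁻¹·mol.
  Combining: kat·cd = (s⁻¹·mol) · cd = s⁻¹·mol·cd.
Right side:
  kat = mol/s = s⁻¹·mol (catalytic activity).
  Ω = V/A (resistance = voltage per current),
      = kg·m²·s⁻³·A⁻².
  H = Wb/A (inductance = flux per current),
      = kg·m²·s⁻²·A⁻².
  So H⁻² = kg⁻²·m⁻⁴·s⁴·A⁴.
  Combining: kat·Ω·s·cd·H⁻² = (s⁻¹·mol) · (kg·m²·s⁻³·A⁻²) · s · cd · (kg⁻²·m⁻⁴·s⁴·A⁴) = kg⁻¹·m⁻²·s·A²·mol·cd.
Left is s⁻¹·mol·cd; right is kg⁻¹·m⁻²·s·A²·mol·cd — different.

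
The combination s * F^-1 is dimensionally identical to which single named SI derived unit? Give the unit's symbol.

F = C/V (capacitance = charge per voltage),
    = A·s/(kg·m²·s⁻³·A⁻¹) (substituting C and V),
    = kg⁻¹·m⁻²·s⁴·A².
So F⁻¹ = kg·m²·s⁻⁴·A⁻².
Combining: s·F⁻¹ = s · (kg·m²·s⁻⁴·A⁻²) = kg·m²·s⁻³·A⁻².
kg·m²·s⁻³·A⁻² is the base-SI form of the ohm.

Ω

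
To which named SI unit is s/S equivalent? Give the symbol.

S = kg⁻¹·m⁻²·s³·A².
So S⁻¹ = kg·m²·s⁻³·A⁻².
Combining: S⁻¹·s = (kg·m²·s⁻³·A⁻²) · s = kg·m²·s⁻²·A⁻².
kg·m²·s⁻²·A⁻² is the base-SI form of the henry.

H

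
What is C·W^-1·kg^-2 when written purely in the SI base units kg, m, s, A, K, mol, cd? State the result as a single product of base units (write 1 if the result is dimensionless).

C = s·A.
W = kg·m²·s⁻³.
So W⁻¹ = kg⁻¹·m⁻²·s³.
Combining: C·W⁻¹·kg⁻² = (s·A) · (kg⁻¹·m⁻²·s³) · kg⁻² = kg⁻³·m⁻²·s⁴·A.

kg⁻³·m⁻²·s⁴·A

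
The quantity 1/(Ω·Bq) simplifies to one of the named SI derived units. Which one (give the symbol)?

F

Ω = V/A (resistance = voltage per current),
    = kg·m²·s⁻³·A⁻².
So Ω⁻¹ = kg⁻¹·m⁻²·s³·A².
Bq = 1/s = s⁻¹ (activity is decays per second).
So Bq⁻¹ = s.
Combining: Ω⁻¹·Bq⁻¹ = (kg⁻¹·m⁻²·s³·A²) · s = kg⁻¹·m⁻²·s⁴·A².
kg⁻¹·m⁻²·s⁴·A² is the base-SI form of the farad.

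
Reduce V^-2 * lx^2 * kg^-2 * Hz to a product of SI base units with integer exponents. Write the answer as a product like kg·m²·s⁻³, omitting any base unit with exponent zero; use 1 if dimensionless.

V = W/A (potential = power per current),
    = kg·m²·s⁻³·A⁻¹.
So V⁻² = kg⁻²·m⁻⁴·s⁶·A².
lx = lm/m² (illuminance = luminous flux per area),
    = m⁻²·cd.
So lx² = m⁻⁴·cd².
Hz = 1/s = s⁻¹ (frequency is cycles per second).
Combining: V⁻²·lx²·kg⁻²·Hz = (kg⁻²·m⁻⁴·s⁶·A²) · (m⁻⁴·cd²) · kg⁻² · s⁻¹ = kg⁻⁴·m⁻⁸·s⁵·A²·cd².

kg⁻⁴·m⁻⁸·s⁵·A²·cd²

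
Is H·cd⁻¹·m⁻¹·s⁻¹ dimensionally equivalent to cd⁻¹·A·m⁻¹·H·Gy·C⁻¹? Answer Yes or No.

No

Left side:
  H = kg·m²·s⁻²·A⁻².
  Combining: H·cd⁻¹·m⁻¹·s⁻¹ = (kg·m²·s⁻²·A⁻²) · cd⁻¹ · m⁻¹ · s⁻¹ = kg·m·s⁻³·A⁻²·cd⁻¹.
Right side:
  H = Wb/A (inductance = flux per current),
      = kg·m²·s⁻²·A⁻².
  Gy = J/kg (absorbed dose = energy per mass),
      = m²·s⁻².
  C = A·s = s·A (charge = current × time).
  So C⁻¹ = s⁻¹·A⁻¹.
  Combining: cd⁻¹·A·m⁻¹·H·Gy·C⁻¹ = cd⁻¹ · A · m⁻¹ · (kg·m²·s⁻²·A⁻²) · (m²·s⁻²) · (s⁻¹·A⁻¹) = kg·m³·s⁻⁵·A⁻²·cd⁻¹.
Left is kg·m·s⁻³·A⁻²·cd⁻¹; right is kg·m³·s⁻⁵·A⁻²·cd⁻¹ — different.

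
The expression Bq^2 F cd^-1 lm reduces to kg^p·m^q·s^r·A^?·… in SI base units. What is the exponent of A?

Bq = 1/s = s⁻¹ (activity is decays per second).
So Bq² = s⁻².
F = C/V (capacitance = charge per voltage),
    = A·s/(kg·m²·s⁻³·A⁻¹) (substituting C and V),
    = kg⁻¹·m⁻²·s⁴·A².
lm = cd·sr = cd (luminous flux; sr is dimensionless).
Combining: Bq²·F·cd⁻¹·lm = s⁻² · (kg⁻¹·m⁻²·s⁴·A²) · cd⁻¹ · cd = kg⁻¹·m⁻²·s²·A².
The exponent of A is 2.

2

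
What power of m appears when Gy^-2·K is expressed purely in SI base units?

-4

Gy = J/kg (absorbed dose = energy per mass),
    = m²·s⁻².
So Gy⁻² = m⁻⁴·s⁴.
Combining: Gy⁻²·K = (m⁻⁴·s⁴) · K = m⁻⁴·s⁴·K.
The exponent of m is -4.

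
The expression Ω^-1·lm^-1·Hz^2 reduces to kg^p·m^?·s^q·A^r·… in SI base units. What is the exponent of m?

Ω = kg·m²·s⁻³·A⁻².
So Ω⁻¹ = kg⁻¹·m⁻²·s³·A².
lm = cd.
So lm⁻¹ = cd⁻¹.
Hz = s⁻¹.
So Hz² = s⁻².
Combining: Ω⁻¹·lm⁻¹·Hz² = (kg⁻¹·m⁻²·s³·A²) · cd⁻¹ · s⁻² = kg⁻¹·m⁻²·s·A²·cd⁻¹.
The exponent of m is -2.

-2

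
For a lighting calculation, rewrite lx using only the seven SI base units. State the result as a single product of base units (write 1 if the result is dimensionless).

lx = lm/m² (illuminance = luminous flux per area),
    = m⁻²·cd.

m⁻²·cd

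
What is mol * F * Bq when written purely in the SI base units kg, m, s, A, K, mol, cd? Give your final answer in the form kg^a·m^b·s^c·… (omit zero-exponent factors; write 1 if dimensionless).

kg⁻¹·m⁻²·s³·A²·mol

F = kg⁻¹·m⁻²·s⁴·A².
Bq = s⁻¹.
Combining: mol·F·Bq = mol · (kg⁻¹·m⁻²·s⁴·A²) · s⁻¹ = kg⁻¹·m⁻²·s³·A²·mol.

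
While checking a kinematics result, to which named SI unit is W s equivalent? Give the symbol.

J

W = J/s (power = energy per time),
    = kg·m²·s⁻³.
Combining: W·s = (kg·m²·s⁻³) · s = kg·m²·s⁻².
kg·m²·s⁻² is the base-SI form of the joule.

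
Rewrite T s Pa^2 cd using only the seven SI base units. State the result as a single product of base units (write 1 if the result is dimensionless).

kg³·m⁻²·s⁻⁵·A⁻¹·cd

T = kg·s⁻²·A⁻¹.
Pa = kg·m⁻¹·s⁻².
So Pa² = kg²·m⁻²·s⁻⁴.
Combining: T·s·Pa²·cd = (kg·s⁻²·A⁻¹) · s · (kg²·m⁻²·s⁻⁴) · cd = kg³·m⁻²·s⁻⁵·A⁻¹·cd.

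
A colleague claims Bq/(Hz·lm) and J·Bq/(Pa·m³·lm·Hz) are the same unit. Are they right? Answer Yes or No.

Yes

Left side:
  Hz = 1/s = s⁻¹ (frequency is cycles per second).
  So Hz⁻¹ = s.
  lm = cd·sr = cd (luminous flux; sr is dimensionless).
  So lm⁻¹ = cd⁻¹.
  Bq = 1/s = s⁻¹ (activity is decays per second).
  Combining: Hz⁻¹·lm⁻¹·Bq = s · cd⁻¹ · s⁻¹ = cd⁻¹.
Right side:
  Pa = kg·m⁻¹·s⁻².
  So Pa⁻¹ = kg⁻¹·m·s².
  J = kg·m²·s⁻².
  lm = cd.
  So lm⁻¹ = cd⁻¹.
  Hz = s⁻¹.
  So Hz⁻¹ = s.
  Bq = s⁻¹.
  Combining: Pa⁻¹·m⁻³·J·lm⁻¹·Hz⁻¹·Bq = (kg⁻¹·m·s²) · m⁻³ · (kg·m²·s⁻²) · cd⁻¹ · s · s⁻¹ = cd⁻¹.
Both reduce to cd⁻¹.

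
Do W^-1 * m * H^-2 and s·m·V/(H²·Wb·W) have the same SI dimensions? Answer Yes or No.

Yes

Left side:
  W = kg·m²·s⁻³.
  So W⁻¹ = kg⁻¹·m⁻²·s³.
  H = kg·m²·s⁻²·A⁻².
  So H⁻² = kg⁻²·m⁻⁴·s⁴·A⁴.
  Combining: W⁻¹·m·H⁻² = (kg⁻¹·m⁻²·s³) · m · (kg⁻²·m⁻⁴·s⁴·A⁴) = kg⁻³·m⁻⁵·s⁷·A⁴.
Right side:
  H = Wb/A (inductance = flux per current),
      = kg·m²·s⁻²·A⁻².
  So H⁻² = kg⁻²·m⁻⁴·s⁴·A⁴.
  Wb = V·s (flux: a volt is a weber per second),
      = kg·m²·s⁻²·A⁻¹.
  So Wb⁻¹ = kg⁻¹·m⁻²·s²·A.
  V = W/A (potential = power per current),
      = kg·m²·s⁻³·A⁻¹.
  W = J/s (power = energy per time),
      = kg·m²·s⁻³.
  So W⁻¹ = kg⁻¹·m⁻²·s³.
  Combining: s·m·H⁻²·Wb⁻¹·V·W⁻¹ = s · m · (kg⁻²·m⁻⁴·s⁴·A⁴) · (kg⁻¹·m⁻²·s²·A) · (kg·m²·s⁻³·A⁻¹) · (kg⁻¹·m⁻²·s³) = kg⁻³·m⁻⁵·s⁷·A⁴.
Both reduce to kg⁻³·m⁻⁵·s⁷·A⁴.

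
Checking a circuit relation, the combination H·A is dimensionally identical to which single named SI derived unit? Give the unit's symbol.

H = Wb/A (inductance = flux per current),
    = kg·m²·s⁻²·A⁻².
Combining: H·A = (kg·m²·s⁻²·A⁻²) · A = kg·m²·s⁻²·A⁻¹.
kg·m²·s⁻²·A⁻¹ is the base-SI form of the weber.

Wb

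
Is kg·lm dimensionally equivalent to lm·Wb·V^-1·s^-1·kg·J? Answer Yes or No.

No

Left side:
  lm = cd.
  Combining: kg·lm = kg · cd = kg·cd.
Right side:
  lm = cd.
  Wb = kg·m²·s⁻²·A⁻¹.
  V = kg·m²·s⁻³·A⁻¹.
  So V⁻¹ = kg⁻¹·m⁻²·s³·A.
  J = kg·m²·s⁻².
  Combining: lm·Wb·V⁻¹·s⁻¹·kg·J = cd · (kg·m²·s⁻²·A⁻¹) · (kg⁻¹·m⁻²·s³·A) · s⁻¹ · kg · (kg·m²·s⁻²) = kg²·m²·s⁻²·cd.
Left is kg·cd; right is kg²·m²·s⁻²·cd — different.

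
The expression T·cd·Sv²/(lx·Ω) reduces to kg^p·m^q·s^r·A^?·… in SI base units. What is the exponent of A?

1

T = Wb/m² (flux density = flux per area),
    = kg·s⁻²·A⁻¹.
lx = lm/m² (illuminance = luminous flux per area),
    = m⁻²·cd.
So lx⁻¹ = m²·cd⁻¹.
Sv = J/kg (equivalent dose = energy per mass),
    = m²·s⁻².
So Sv² = m⁴·s⁻⁴.
Ω = V/A (resistance = voltage per current),
    = kg·m²·s⁻³·A⁻².
So Ω⁻¹ = kg⁻¹·m⁻²·s³·A².
Combining: T·cd·lx⁻¹·Sv²·Ω⁻¹ = (kg·s⁻²·A⁻¹) · cd · (m²·cd⁻¹) · (m⁴·s⁻⁴) · (kg⁻¹·m⁻²·s³·A²) = m⁴·s⁻³·A.
The exponent of A is 1.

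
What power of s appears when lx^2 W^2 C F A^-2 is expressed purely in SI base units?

-1

lx = lm/m² (illuminance = luminous flux per area),
    = m⁻²·cd.
So lx² = m⁻⁴·cd².
W = J/s (power = energy per time),
    = kg·m²·s⁻³.
So W² = kg²·m⁴·s⁻⁶.
C = A·s = s·A (charge = current × time).
F = C/V (capacitance = charge per voltage),
    = A·s/(kg·m²·s⁻³·A⁻¹) (substituting C and V),
    = kg⁻¹·m⁻²·s⁴·A².
Combining: lx²·W²·C·F·A⁻² = (m⁻⁴·cd²) · (kg²·m⁴·s⁻⁶) · (s·A) · (kg⁻¹·m⁻²·s⁴·A²) · A⁻² = kg·m⁻²·s⁻¹·A·cd².
The exponent of s is -1.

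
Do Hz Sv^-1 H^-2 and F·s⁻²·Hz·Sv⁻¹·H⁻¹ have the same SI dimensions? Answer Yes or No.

Left side:
  Hz = 1/s = s⁻¹ (frequency is cycles per second).
  Sv = J/kg (equivalent dose = energy per mass),
      = m²·s⁻².
  So Sv⁻¹ = m⁻²·s².
  H = Wb/A (inductance = flux per current),
      = kg·m²·s⁻²·A⁻².
  So H⁻² = kg⁻²·m⁻⁴·s⁴·A⁴.
  Combining: Hz·Sv⁻¹·H⁻² = s⁻¹ · (m⁻²·s²) · (kg⁻²·m⁻⁴·s⁴·A⁴) = kg⁻²·m⁻⁶·s⁵·A⁴.
Right side:
  F = C/V (capacitance = charge per voltage),
      = A·s/(kg·m²·s⁻³·A⁻¹) (substituting C and V),
      = kg⁻¹·m⁻²·s⁴·A².
  Hz = 1/s = s⁻¹ (frequency is cycles per second).
  Sv = J/kg (equivalent dose = energy per mass),
      = m²·s⁻².
  So Sv⁻¹ = m⁻²·s².
  H = Wb/A (inductance = flux per current),
      = kg·m²·s⁻²·A⁻².
  So H⁻¹ = kg⁻¹·m⁻²·s²·A².
  Combining: F·s⁻²·Hz·Sv⁻¹·H⁻¹ = (kg⁻¹·m⁻²·s⁴·A²) · s⁻² · s⁻¹ · (m⁻²·s²) · (kg⁻¹·m⁻²·s²·A²) = kg⁻²·m⁻⁶·s⁵·A⁴.
Both reduce to kg⁻²·m⁻⁶·s⁵·A⁴.

Yes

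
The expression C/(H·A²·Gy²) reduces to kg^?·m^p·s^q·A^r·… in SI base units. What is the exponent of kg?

H = kg·m²·s⁻²·A⁻².
So H⁻¹ = kg⁻¹·m⁻²·s²·A².
C = s·A.
Gy = m²·s⁻².
So Gy⁻² = m⁻⁴·s⁴.
Combining: H⁻¹·C·A⁻²·Gy⁻² = (kg⁻¹·m⁻²·s²·A²) · (s·A) · A⁻² · (m⁻⁴·s⁴) = kg⁻¹·m⁻⁶·s⁷·A.
The exponent of kg is -1.

-1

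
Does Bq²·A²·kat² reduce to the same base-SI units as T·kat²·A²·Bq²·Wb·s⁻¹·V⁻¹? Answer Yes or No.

Left side:
  Bq = 1/s = s⁻¹ (activity is decays per second).
  So Bq² = s⁻².
  kat = mol/s = s⁻¹·mol (catalytic activity).
  So kat² = s⁻²·mol².
  Combining: Bq²·A²·kat² = s⁻² · A² · (s⁻²·mol²) = s⁻⁴·A²·mol².
Right side:
  T = kg·s⁻²·A⁻¹.
  kat = s⁻¹·mol.
  So kat² = s⁻²·mol².
  Bq = s⁻¹.
  So Bq² = s⁻².
  Wb = kg·m²·s⁻²·A⁻¹.
  V = kg·m²·s⁻³·A⁻¹.
  So V⁻¹ = kg⁻¹·m⁻²·s³·A.
  Combining: T·kat²·A²·Bq²·Wb·s⁻¹·V⁻¹ = (kg·s⁻²·A⁻¹) · (s⁻²·mol²) · A² · s⁻² · (kg·m²·s⁻²·A⁻¹) · s⁻¹ · (kg⁻¹·m⁻²·s³·A) = kg·s⁻⁶·A·mol².
Left is s⁻⁴·A²·mol²; right is kg·s⁻⁶·A·mol² — different.

No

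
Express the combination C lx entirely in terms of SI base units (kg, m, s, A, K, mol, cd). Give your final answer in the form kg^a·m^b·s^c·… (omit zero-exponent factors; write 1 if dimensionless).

C = s·A.
lx = m⁻²·cd.
Combining: C·lx = (s·A) · (m⁻²·cd) = m⁻²·s·A·cd.

m⁻²·s·A·cd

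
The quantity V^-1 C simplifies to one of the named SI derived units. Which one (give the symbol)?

F

V = kg·m²·s⁻³·A⁻¹.
So V⁻¹ = kg⁻¹·m⁻²·s³·A.
C = s·A.
Combining: V⁻¹·C = (kg⁻¹·m⁻²·s³·A) · (s·A) = kg⁻¹·m⁻²·s⁴·A².
kg⁻¹·m⁻²·s⁴·A² is the base-SI form of the farad.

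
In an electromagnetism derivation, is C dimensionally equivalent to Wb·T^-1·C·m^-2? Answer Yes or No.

Yes

Left side:
  C = s·A.
Right side:
  Wb = V·s (flux: a volt is a weber per second),
      = kg·m²·s⁻²·A⁻¹.
  T = Wb/m² (flux density = flux per area),
      = kg·s⁻²·A⁻¹.
  So T⁻¹ = kg⁻¹·s²·A.
  C = A·s = s·A (charge = current × time).
  Combining: Wb·T⁻¹·C·m⁻² = (kg·m²·s⁻²·A⁻¹) · (kg⁻¹·s²·A) · (s·A) · m⁻² = s·A.
Both reduce to s·A.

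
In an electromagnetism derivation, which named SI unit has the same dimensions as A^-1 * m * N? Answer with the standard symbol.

N = kg·m/s² = kg·m·s⁻² (force = mass × acceleration).
Combining: A⁻¹·m·N = A⁻¹ · m · (kg·m·s⁻²) = kg·m²·s⁻²·A⁻¹.
kg·m²·s⁻²·A⁻¹ is the base-SI form of the weber.

Wb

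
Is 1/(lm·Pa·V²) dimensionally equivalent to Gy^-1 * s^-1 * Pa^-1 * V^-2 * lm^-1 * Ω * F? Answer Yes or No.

No

Left side:
  lm = cd.
  So lm⁻¹ = cd⁻¹.
  Pa = kg·m⁻¹·s⁻².
  So Pa⁻¹ = kg⁻¹·m·s².
  V = kg·m²·s⁻³·A⁻¹.
  So V⁻² = kg⁻²·m⁻⁴·s⁶·A².
  Combining: lm⁻¹·Pa⁻¹·V⁻² = cd⁻¹ · (kg⁻¹·m·s²) · (kg⁻²·m⁻⁴·s⁶·A²) = kg⁻³·m⁻³·s⁸·A²·cd⁻¹.
Right side:
  Gy = m²·s⁻².
  So Gy⁻¹ = m⁻²·s².
  Pa = kg·m⁻¹·s⁻².
  So Pa⁻¹ = kg⁻¹·m·s².
  V = kg·m²·s⁻³·A⁻¹.
  So V⁻² = kg⁻²·m⁻⁴·s⁶·A².
  lm = cd.
  So lm⁻¹ = cd⁻¹.
  Ω = kg·m²·s⁻³·A⁻².
  F = kg⁻¹·m⁻²·s⁴·A².
  Combining: Gy⁻¹·s⁻¹·Pa⁻¹·V⁻²·lm⁻¹·Ω·F = (m⁻²·s²) · s⁻¹ · (kg⁻¹·m·s²) · (kg⁻²·m⁻⁴·s⁶·A²) · cd⁻¹ · (kg·m²·s⁻³·A⁻²) · (kg⁻¹·m⁻²·s⁴·A²) = kg⁻³·m⁻⁵·s¹⁰·A²·cd⁻¹.
Left is kg⁻³·m⁻³·s⁸·A²·cd⁻¹; right is kg⁻³·m⁻⁵·s¹⁰·A²·cd⁻¹ — different.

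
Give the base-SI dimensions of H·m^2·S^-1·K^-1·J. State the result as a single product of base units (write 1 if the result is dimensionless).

H = Wb/A (inductance = flux per current),
    = kg·m²·s⁻²·A⁻².
S = 1/Ω (conductance is reciprocal resistance),
    = kg⁻¹·m⁻²·s³·A².
So S⁻¹ = kg·m²·s⁻³·A⁻².
J = N·m (work = force × distance),
    = kg·m²·s⁻².
Combining: H·m²·S⁻¹·K⁻¹·J = (kg·m²·s⁻²·A⁻²) · m² · (kg·m²·s⁻³·A⁻²) · K⁻¹ · (kg·m²·s⁻²) = kg³·m⁸·s⁻⁷·A⁻⁴·K⁻¹.

kg³·m⁸·s⁻⁷·A⁻⁴·K⁻¹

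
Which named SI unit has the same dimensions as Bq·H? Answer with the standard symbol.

Ω

Bq = 1/s = s⁻¹ (activity is decays per second).
H = Wb/A (inductance = flux per current),
    = kg·m²·s⁻²·A⁻².
Combining: Bq·H = s⁻¹ · (kg·m²·s⁻²·A⁻²) = kg·m²·s⁻³·A⁻².
kg·m²·s⁻³·A⁻² is the base-SI form of the ohm.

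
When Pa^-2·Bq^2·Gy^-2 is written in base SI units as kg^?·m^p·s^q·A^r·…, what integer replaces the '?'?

Pa = N/m² (pressure = force per area),
    = kg·m⁻¹·s⁻².
So Pa⁻² = kg⁻²·m²·s⁴.
Bq = 1/s = s⁻¹ (activity is decays per second).
So Bq² = s⁻².
Gy = J/kg (absorbed dose = energy per mass),
    = m²·s⁻².
So Gy⁻² = m⁻⁴·s⁴.
Combining: Pa⁻²·Bq²·Gy⁻² = (kg⁻²·m²·s⁴) · s⁻² · (m⁻⁴·s⁴) = kg⁻²·m⁻²·s⁶.
The exponent of kg is -2.

-2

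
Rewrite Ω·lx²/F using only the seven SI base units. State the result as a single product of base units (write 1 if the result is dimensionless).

Ω = V/A (resistance = voltage per current),
    = kg·m²·s⁻³·A⁻².
lx = lm/m² (illuminance = luminous flux per area),
    = m⁻²·cd.
So lx² = m⁻⁴·cd².
F = C/V (capacitance = charge per voltage),
    = A·s/(kg·m²·s⁻³·A⁻¹) (substituting C and V),
    = kg⁻¹·m⁻²·s⁴·A².
So F⁻¹ = kg·m²·s⁻⁴·A⁻².
Combining: Ω·lx²·F⁻¹ = (kg·m²·s⁻³·A⁻²) · (m⁻⁴·cd²) · (kg·m²·s⁻⁴·A⁻²) = kg²·s⁻⁷·A⁻⁴·cd².

kg²·s⁻⁷·A⁻⁴·cd²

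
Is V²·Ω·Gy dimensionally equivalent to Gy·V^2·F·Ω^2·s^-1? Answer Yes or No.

Left side:
  V = W/A (potential = power per current),
      = kg·m²·s⁻³·A⁻¹.
  So V² = kg²·m⁴·s⁻⁶·A⁻².
  Ω = V/A (resistance = voltage per current),
      = kg·m²·s⁻³·A⁻².
  Gy = J/kg (absorbed dose = energy per mass),
      = m²·s⁻².
  Combining: V²·Ω·Gy = (kg²·m⁴·s⁻⁶·A⁻²) · (kg·m²·s⁻³·A⁻²) · (m²·s⁻²) = kg³·m⁸·s⁻¹¹·A⁻⁴.
Right side:
  Gy = J/kg (absorbed dose = energy per mass),
      = m²·s⁻².
  V = W/A (potential = power per current),
      = kg·m²·s⁻³·A⁻¹.
  So V² = kg²·m⁴·s⁻⁶·A⁻².
  F = C/V (capacitance = charge per voltage),
      = A·s/(kg·m²·s⁻³·A⁻¹) (substituting C and V),
      = kg⁻¹·m⁻²·s⁴·A².
  Ω = V/A (resistance = voltage per current),
      = kg·m²·s⁻³·A⁻².
  So Ω² = kg²·m⁴·s⁻⁶·A⁻⁴.
  Combining: Gy·V²·F·Ω²·s⁻¹ = (m²·s⁻²) · (kg²·m⁴·s⁻⁶·A⁻²) · (kg⁻¹·m⁻²·s⁴·A²) · (kg²·m⁴·s⁻⁶·A⁻⁴) · s⁻¹ = kg³·m⁸·s⁻¹¹·A⁻⁴.
Both reduce to kg³·m⁸·s⁻¹¹·A⁻⁴.

Yes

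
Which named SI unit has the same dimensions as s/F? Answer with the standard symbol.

F = C/V (capacitance = charge per voltage),
    = A·s/(kg·m²·s⁻³·A⁻¹) (substituting C and V),
    = kg⁻¹·m⁻²·s⁴·A².
So F⁻¹ = kg·m²·s⁻⁴·A⁻².
Combining: s·F⁻¹ = s · (kg·m²·s⁻⁴·A⁻²) = kg·m²·s⁻³·A⁻².
kg·m²·s⁻³·A⁻² is the base-SI form of the ohm.

Ω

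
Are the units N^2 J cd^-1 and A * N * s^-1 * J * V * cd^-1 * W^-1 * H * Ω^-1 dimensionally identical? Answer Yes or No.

No

Left side:
  N = kg·m/s² = kg·m·s⁻² (force = mass × acceleration).
  So N² = kg²·m²·s⁻⁴.
  J = N·m (work = force × distance),
      = kg·m²·s⁻².
  Combining: N²·J·cd⁻¹ = (kg²·m²·s⁻⁴) · (kg·m²·s⁻²) · cd⁻¹ = kg³·m⁴·s⁻⁶·cd⁻¹.
Right side:
  N = kg·m·s⁻².
  J = kg·m²·s⁻².
  V = kg·m²·s⁻³·A⁻¹.
  W = kg·m²·s⁻³.
  So W⁻¹ = kg⁻¹·m⁻²·s³.
  H = kg·m²·s⁻²·A⁻².
  Ω = kg·m²·s⁻³·A⁻².
  So Ω⁻¹ = kg⁻¹·m⁻²·s³·A².
  Combining: A·N·s⁻¹·J·V·cd⁻¹·W⁻¹·H·Ω⁻¹ = A · (kg·m·s⁻²) · s⁻¹ · (kg·m²·s⁻²) · (kg·m²·s⁻³·A⁻¹) · cd⁻¹ · (kg⁻¹·m⁻²·s³) · (kg·m²·s⁻²·A⁻²) · (kg⁻¹·m⁻²·s³·A²) = kg²·m³·s⁻⁴·cd⁻¹.
Left is kg³·m⁴·s⁻⁶·cd⁻¹; right is kg²·m³·s⁻⁴·cd⁻¹ — different.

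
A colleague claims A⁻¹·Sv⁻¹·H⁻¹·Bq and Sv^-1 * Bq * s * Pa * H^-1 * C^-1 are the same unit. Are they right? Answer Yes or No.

No

Left side:
  Sv = m²·s⁻².
  So Sv⁻¹ = m⁻²·s².
  H = kg·m²·s⁻²·A⁻².
  So H⁻¹ = kg⁻¹·m⁻²·s²·A².
  Bq = s⁻¹.
  Combining: A⁻¹·Sv⁻¹·H⁻¹·Bq = A⁻¹ · (m⁻²·s²) · (kg⁻¹·m⁻²·s²·A²) · s⁻¹ = kg⁻¹·m⁻⁴·s³·A.
Right side:
  Sv = J/kg (equivalent dose = energy per mass),
      = m²·s⁻².
  So Sv⁻¹ = m⁻²·s².
  Bq = 1/s = s⁻¹ (activity is decays per second).
  Pa = N/m² (pressure = force per area),
      = kg·m⁻¹·s⁻².
  H = Wb/A (inductance = flux per current),
      = kg·m²·s⁻²·A⁻².
  So H⁻¹ = kg⁻¹·m⁻²·s²·A².
  C = A·s = s·A (charge = current × time).
  So C⁻¹ = s⁻¹·A⁻¹.
  Combining: Sv⁻¹·Bq·s·Pa·H⁻¹·C⁻¹ = (m⁻²·s²) · s⁻¹ · s · (kg·m⁻¹·s⁻²) · (kg⁻¹·m⁻²·s²·A²) · (s⁻¹·A⁻¹) = m⁻⁵·s·A.
Left is kg⁻¹·m⁻⁴·s³·A; right is m⁻⁵·s·A — different.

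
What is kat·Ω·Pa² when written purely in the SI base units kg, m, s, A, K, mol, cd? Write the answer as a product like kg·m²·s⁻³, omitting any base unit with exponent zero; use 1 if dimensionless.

kat = s⁻¹·mol.
Ω = kg·m²·s⁻³·A⁻².
Pa = kg·m⁻¹·s⁻².
So Pa² = kg²·m⁻²·s⁻⁴.
Combining: kat·Ω·Pa² = (s⁻¹·mol) · (kg·m²·s⁻³·A⁻²) · (kg²·m⁻²·s⁻⁴) = kg³·s⁻⁸·A⁻²·mol.

kg³·s⁻⁸·A⁻²·mol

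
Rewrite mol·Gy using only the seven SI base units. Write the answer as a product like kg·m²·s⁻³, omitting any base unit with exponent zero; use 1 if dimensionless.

Gy = m²·s⁻².
Combining: mol·Gy = mol · (m²·s⁻²) = m²·s⁻²·mol.

m²·s⁻²·mol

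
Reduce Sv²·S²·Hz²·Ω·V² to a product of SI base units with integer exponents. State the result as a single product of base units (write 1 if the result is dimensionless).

kg·m⁶·s⁻⁹

Sv = J/kg (equivalent dose = energy per mass),
    = m²·s⁻².
So Sv² = m⁴·s⁻⁴.
S = 1/Ω (conductance is reciprocal resistance),
    = kg⁻¹·m⁻²·s³·A².
So S² = kg⁻²·m⁻⁴·s⁶·A⁴.
Hz = 1/s = s⁻¹ (frequency is cycles per second).
So Hz² = s⁻².
Ω = V/A (resistance = voltage per current),
    = kg·m²·s⁻³·A⁻².
V = W/A (potential = power per current),
    = kg·m²·s⁻³·A⁻¹.
So V² = kg²·m⁴·s⁻⁶·A⁻².
Combining: Sv²·S²·Hz²·Ω·V² = (m⁴·s⁻⁴) · (kg⁻²·m⁻⁴·s⁶·A⁴) · s⁻² · (kg·m²·s⁻³·A⁻²) · (kg²·m⁴·s⁻⁶·A⁻²) = kg·m⁶·s⁻⁹.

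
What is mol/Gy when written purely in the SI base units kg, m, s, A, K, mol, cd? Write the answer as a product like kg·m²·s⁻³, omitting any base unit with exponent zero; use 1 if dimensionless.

Gy = J/kg (absorbed dose = energy per mass),
    = m²·s⁻².
So Gy⁻¹ = m⁻²·s².
Combining: mol·Gy⁻¹ = mol · (m⁻²·s²) = m⁻²·s²·mol.

m⁻²·s²·mol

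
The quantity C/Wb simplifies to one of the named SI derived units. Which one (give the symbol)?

C = A·s = s·A (charge = current × time).
Wb = V·s (flux: a volt is a weber per second),
    = kg·m²·s⁻²·A⁻¹.
So Wb⁻¹ = kg⁻¹·m⁻²·s²·A.
Combining: C·Wb⁻¹ = (s·A) · (kg⁻¹·m⁻²·s²·A) = kg⁻¹·m⁻²·s³·A².
kg⁻¹·m⁻²·s³·A² is the base-SI form of the siemens.

S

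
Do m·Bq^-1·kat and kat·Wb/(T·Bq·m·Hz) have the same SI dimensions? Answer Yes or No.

No

Left side:
  Bq = 1/s = s⁻¹ (activity is decays per second).
  So Bq⁻¹ = s.
  kat = mol/s = s⁻¹·mol (catalytic activity).
  Combining: m·Bq⁻¹·kat = m · s · (s⁻¹·mol) = m·mol.
Right side:
  kat = s⁻¹·mol.
  T = kg·s⁻²·A⁻¹.
  So T⁻¹ = kg⁻¹·s²·A.
  Wb = kg·m²·s⁻²·A⁻¹.
  Bq = s⁻¹.
  So Bq⁻¹ = s.
  Hz = s⁻¹.
  So Hz⁻¹ = s.
  Combining: kat·T⁻¹·Wb·Bq⁻¹·m⁻¹·Hz⁻¹ = (s⁻¹·mol) · (kg⁻¹·s²·A) · (kg·m²·s⁻²·A⁻¹) · s · m⁻¹ · s = m·s·mol.
Left is m·mol; right is m·s·mol — different.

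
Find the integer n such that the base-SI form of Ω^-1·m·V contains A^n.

1

Ω = kg·m²·s⁻³·A⁻².
So Ω⁻¹ = kg⁻¹·m⁻²·s³·A².
V = kg·m²·s⁻³·A⁻¹.
Combining: Ω⁻¹·m·V = (kg⁻¹·m⁻²·s³·A²) · m · (kg·m²·s⁻³·A⁻¹) = m·A.
The exponent of A is 1.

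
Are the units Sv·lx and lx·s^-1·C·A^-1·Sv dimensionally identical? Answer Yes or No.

Yes

Left side:
  Sv = m²·s⁻².
  lx = m⁻²·cd.
  Combining: Sv·lx = (m²·s⁻²) · (m⁻²·cd) = s⁻²·cd.
Right side:
  lx = lm/m² (illuminance = luminous flux per area),
      = m⁻²·cd.
  C = A·s = s·A (charge = current × time).
  Sv = J/kg (equivalent dose = energy per mass),
      = m²·s⁻².
  Combining: lx·s⁻¹·C·A⁻¹·Sv = (m⁻²·cd) · s⁻¹ · (s·A) · A⁻¹ · (m²·s⁻²) = s⁻²·cd.
Both reduce to s⁻²·cd.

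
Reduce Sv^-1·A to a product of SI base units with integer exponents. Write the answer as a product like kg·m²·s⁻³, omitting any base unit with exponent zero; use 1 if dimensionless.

Sv = m²·s⁻².
So Sv⁻¹ = m⁻²·s².
Combining: Sv⁻¹·A = (m⁻²·s²) · A = m⁻²·s²·A.

m⁻²·s²·A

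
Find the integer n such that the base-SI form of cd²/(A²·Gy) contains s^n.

Gy = J/kg (absorbed dose = energy per mass),
    = m²·s⁻².
So Gy⁻¹ = m⁻²·s².
Combining: A⁻²·Gy⁻¹·cd² = A⁻² · (m⁻²·s²) · cd² = m⁻²·s²·A⁻²·cd².
The exponent of s is 2.

2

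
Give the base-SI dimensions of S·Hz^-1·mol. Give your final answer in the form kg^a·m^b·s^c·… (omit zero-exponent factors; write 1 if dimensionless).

kg⁻¹·m⁻²·s⁴·A²·mol

S = 1/Ω (conductance is reciprocal resistance),
    = kg⁻¹·m⁻²·s³·A².
Hz = 1/s = s⁻¹ (frequency is cycles per second).
So Hz⁻¹ = s.
Combining: S·Hz⁻¹·mol = (kg⁻¹·m⁻²·s³·A²) · s · mol = kg⁻¹·m⁻²·s⁴·A²·mol.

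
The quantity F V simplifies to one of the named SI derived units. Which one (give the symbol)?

C

F = kg⁻¹·m⁻²·s⁴·A².
V = kg·m²·s⁻³·A⁻¹.
Combining: F·V = (kg⁻¹·m⁻²·s⁴·A²) · (kg·m²·s⁻³·A⁻¹) = s·A.
s·A is the base-SI form of the coulomb.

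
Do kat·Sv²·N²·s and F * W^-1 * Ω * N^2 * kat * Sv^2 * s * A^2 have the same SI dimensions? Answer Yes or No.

Left side:
  kat = s⁻¹·mol.
  Sv = m²·s⁻².
  So Sv² = m⁴·s⁻⁴.
  N = kg·m·s⁻².
  So N² = kg²·m²·s⁻⁴.
  Combining: kat·Sv²·N²·s = (s⁻¹·mol) · (m⁴·s⁻⁴) · (kg²·m²·s⁻⁴) · s = kg²·m⁶·s⁻⁸·mol.
Right side:
  F = C/V (capacitance = charge per voltage),
      = A·s/(kg·m²·s⁻³·A⁻¹) (substituting C and V),
      = kg⁻¹·m⁻²·s⁴·A².
  W = J/s (power = energy per time),
      = kg·m²·s⁻³.
  So W⁻¹ = kg⁻¹·m⁻²·s³.
  Ω = V/A (resistance = voltage per current),
      = kg·m²·s⁻³·A⁻².
  N = kg·m/s² = kg·m·s⁻² (force = mass × acceleration).
  So N² = kg²·m²·s⁻⁴.
  kat = mol/s = s⁻¹·mol (catalytic activity).
  Sv = J/kg (equivalent dose = energy per mass),
      = m²·s⁻².
  So Sv² = m⁴·s⁻⁴.
  Combining: F·W⁻¹·Ω·N²·kat·Sv²·s·A² = (kg⁻¹·m⁻²·s⁴·A²) · (kg⁻¹·m⁻²·s³) · (kg·m²·s⁻³·A⁻²) · (kg²·m²·s⁻⁴) · (s⁻¹·mol) · (m⁴·s⁻⁴) · s · A² = kg·m⁴·s⁻⁴·A²·mol.
Left is kg²·m⁶·s⁻⁸·mol; right is kg·m⁴·s⁻⁴·A²·mol — different.

No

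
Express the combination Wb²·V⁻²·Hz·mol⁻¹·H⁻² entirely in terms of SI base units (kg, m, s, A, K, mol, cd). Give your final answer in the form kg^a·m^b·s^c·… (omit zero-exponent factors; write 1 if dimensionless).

Wb = V·s (flux: a volt is a weber per second),
    = kg·m²·s⁻²·A⁻¹.
So Wb² = kg²·m⁴·s⁻⁴·A⁻².
V = W/A (potential = power per current),
    = kg·m²·s⁻³·A⁻¹.
So V⁻² = kg⁻²·m⁻⁴·s⁶·A².
Hz = 1/s = s⁻¹ (frequency is cycles per second).
H = Wb/A (inductance = flux per current),
    = kg·m²·s⁻²·A⁻².
So H⁻² = kg⁻²·m⁻⁴·s⁴·A⁴.
Combining: Wb²·V⁻²·Hz·mol⁻¹·H⁻² = (kg²·m⁴·s⁻⁴·A⁻²) · (kg⁻²·m⁻⁴·s⁶·A²) · s⁻¹ · mol⁻¹ · (kg⁻²·m⁻⁴·s⁴·A⁴) = kg⁻²·m⁻⁴·s⁵·A⁴·mol⁻¹.

kg⁻²·m⁻⁴·s⁵·A⁴·mol⁻¹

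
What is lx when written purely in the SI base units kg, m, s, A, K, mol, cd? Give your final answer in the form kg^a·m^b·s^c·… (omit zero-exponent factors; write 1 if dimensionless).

m⁻²·cd

lx = lm/m² (illuminance = luminous flux per area),
    = m⁻²·cd.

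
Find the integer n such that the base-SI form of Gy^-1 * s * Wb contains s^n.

Gy = J/kg (absorbed dose = energy per mass),
    = m²·s⁻².
So Gy⁻¹ = m⁻²·s².
Wb = V·s (flux: a volt is a weber per second),
    = kg·m²·s⁻²·A⁻¹.
Combining: Gy⁻¹·s·Wb = (m⁻²·s²) · s · (kg·m²·s⁻²·A⁻¹) = kg·s·A⁻¹.
The exponent of s is 1.

1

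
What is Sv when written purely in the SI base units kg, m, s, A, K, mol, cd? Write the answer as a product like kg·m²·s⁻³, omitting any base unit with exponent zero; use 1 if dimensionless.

m²·s⁻²

Sv = m²·s⁻².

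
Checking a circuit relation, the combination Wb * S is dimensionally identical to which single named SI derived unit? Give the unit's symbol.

C

Wb = V·s (flux: a volt is a weber per second),
    = kg·m²·s⁻²·A⁻¹.
S = 1/Ω (conductance is reciprocal resistance),
    = kg⁻¹·m⁻²·s³·A².
Combining: Wb·S = (kg·m²·s⁻²·A⁻¹) · (kg⁻¹·m⁻²·s³·A²) = s·A.
s·A is the base-SI form of the coulomb.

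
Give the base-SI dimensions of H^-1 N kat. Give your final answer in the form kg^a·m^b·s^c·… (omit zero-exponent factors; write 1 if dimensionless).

m⁻¹·s⁻¹·A²·mol

H = kg·m²·s⁻²·A⁻².
So H⁻¹ = kg⁻¹·m⁻²·s²·A².
N = kg·m·s⁻².
kat = s⁻¹·mol.
Combining: H⁻¹·N·kat = (kg⁻¹·m⁻²·s²·A²) · (kg·m·s⁻²) · (s⁻¹·mol) = m⁻¹·s⁻¹·A²·mol.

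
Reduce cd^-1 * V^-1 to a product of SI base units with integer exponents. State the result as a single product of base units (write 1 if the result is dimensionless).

V = kg·m²·s⁻³·A⁻¹.
So V⁻¹ = kg⁻¹·m⁻²·s³·A.
Combining: cd⁻¹·V⁻¹ = cd⁻¹ · (kg⁻¹·m⁻²·s³·A) = kg⁻¹·m⁻²·s³·A·cd⁻¹.

kg⁻¹·m⁻²·s³·A·cd⁻¹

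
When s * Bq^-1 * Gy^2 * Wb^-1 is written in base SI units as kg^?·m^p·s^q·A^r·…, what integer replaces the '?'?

-1

Bq = s⁻¹.
So Bq⁻¹ = s.
Gy = m²·s⁻².
So Gy² = m⁴·s⁻⁴.
Wb = kg·m²·s⁻²·A⁻¹.
So Wb⁻¹ = kg⁻¹·m⁻²·s²·A.
Combining: s·Bq⁻¹·Gy²·Wb⁻¹ = s · s · (m⁴·s⁻⁴) · (kg⁻¹·m⁻²·s²·A) = kg⁻¹·m²·A.
The exponent of kg is -1.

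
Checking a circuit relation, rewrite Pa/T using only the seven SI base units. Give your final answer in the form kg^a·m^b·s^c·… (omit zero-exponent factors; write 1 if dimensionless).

T = Wb/m² (flux density = flux per area),
    = kg·s⁻²·A⁻¹.
So T⁻¹ = kg⁻¹·s²·A.
Pa = N/m² (pressure = force per area),
    = kg·m⁻¹·s⁻².
Combining: T⁻¹·Pa = (kg⁻¹·s²·A) · (kg·m⁻¹·s⁻²) = m⁻¹·A.

m⁻¹·A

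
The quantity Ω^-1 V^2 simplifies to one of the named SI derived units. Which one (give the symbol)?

Ω = V/A (resistance = voltage per current),
    = kg·m²·s⁻³·A⁻².
So Ω⁻¹ = kg⁻¹·m⁻²·s³·A².
V = W/A (potential = power per current),
    = kg·m²·s⁻³·A⁻¹.
So V² = kg²·m⁴·s⁻⁶·A⁻².
Combining: Ω⁻¹·V² = (kg⁻¹·m⁻²·s³·A²) · (kg²·m⁴·s⁻⁶·A⁻²) = kg·m²·s⁻³.
kg·m²·s⁻³ is the base-SI form of the watt.

W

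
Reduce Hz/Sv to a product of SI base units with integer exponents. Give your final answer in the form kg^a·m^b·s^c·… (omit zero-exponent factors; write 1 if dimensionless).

m⁻²·s

Hz = s⁻¹.
Sv = m²·s⁻².
So Sv⁻¹ = m⁻²·s².
Combining: Hz·Sv⁻¹ = s⁻¹ · (m⁻²·s²) = m⁻²·s.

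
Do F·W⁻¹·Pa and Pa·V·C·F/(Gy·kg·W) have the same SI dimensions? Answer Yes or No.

Yes

Left side:
  F = C/V (capacitance = charge per voltage),
      = A·s/(kg·m²·s⁻³·A⁻¹) (substituting C and V),
      = kg⁻¹·m⁻²·s⁴·A².
  W = J/s (power = energy per time),
      = kg·m²·s⁻³.
  So W⁻¹ = kg⁻¹·m⁻²·s³.
  Pa = N/m² (pressure = force per area),
      = kg·m⁻¹·s⁻².
  Combining: F·W⁻¹·Pa = (kg⁻¹·m⁻²·s⁴·A²) · (kg⁻¹·m⁻²·s³) · (kg·m⁻¹·s⁻²) = kg⁻¹·m⁻⁵·s⁵·A².
Right side:
  Pa = N/m² (pressure = force per area),
      = kg·m⁻¹·s⁻².
  V = W/A (potential = power per current),
      = kg·m²·s⁻³·A⁻¹.
  Gy = J/kg (absorbed dose = energy per mass),
      = m²·s⁻².
  So Gy⁻¹ = m⁻²·s².
  C = A·s = s·A (charge = current × time).
  W = J/s (power = energy per time),
      = kg·m²·s⁻³.
  So W⁻¹ = kg⁻¹·m⁻²·s³.
  F = C/V (capacitance = charge per voltage),
      = A·s/(kg·m²·s⁻³·A⁻¹) (substituting C and V),
      = kg⁻¹·m⁻²·s⁴·A².
  Combining: Pa·V·Gy⁻¹·kg⁻¹·C·W⁻¹·F = (kg·m⁻¹·s⁻²) · (kg·m²·s⁻³·A⁻¹) · (m⁻²·s²) · kg⁻¹ · (s·A) · (kg⁻¹·m⁻²·s³) · (kg⁻¹·m⁻²·s⁴·A²) = kg⁻¹·m⁻⁵·s⁵·A².
Both reduce to kg⁻¹·m⁻⁵·s⁵·A².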